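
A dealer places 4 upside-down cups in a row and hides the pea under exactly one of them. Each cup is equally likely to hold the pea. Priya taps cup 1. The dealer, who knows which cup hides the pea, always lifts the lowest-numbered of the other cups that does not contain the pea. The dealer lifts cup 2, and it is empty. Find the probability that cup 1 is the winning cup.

1/3

Consider each possible location of the pea in turn.
If it is under any of cups 1, 3, and 4 (prior 1/4 each): cup 2 is the lowest-numbered option available, probability 1; weight (1/4)·1 = 1/4 each.
If it is under cup 2 (prior 1/4): the dealer opened cup 2, so this case is ruled out; weight (1/4)·0 = 0.
The weights sum to 3/4.
So P(the pea under cup 1 | the dealer opened cup 2) = (1/4) / (3/4) = 1/3.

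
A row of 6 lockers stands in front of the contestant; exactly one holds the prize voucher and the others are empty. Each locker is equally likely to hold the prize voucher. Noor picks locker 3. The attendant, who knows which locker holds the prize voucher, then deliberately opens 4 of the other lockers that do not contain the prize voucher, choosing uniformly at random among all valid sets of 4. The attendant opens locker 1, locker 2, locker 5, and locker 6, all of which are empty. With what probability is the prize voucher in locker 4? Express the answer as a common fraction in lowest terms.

5/6

Condition on the true location of the prize voucher.
If it is in any of lockers 1, 2, 5, and 6 (prior 1/6 each): that locker was opened and seen not to hold the prize — ruled out; weight (1/6)·0 = 0 each.
If it is in locker 3 (prior 1/6): the attendant has 5 equally likely choices, so probability 1/5; weight (1/6)·(1/5) = 1/30.
If it is in locker 4 (prior 1/6): the attendant has no choice, probability 1; weight (1/6)·1 = 1/6.
The weights sum to 1/5.
So P(the prize voucher in locker 4 | the attendant opened locker 1, locker 2, locker 5, and locker 6) = (1/6) / (1/5) = 5/6.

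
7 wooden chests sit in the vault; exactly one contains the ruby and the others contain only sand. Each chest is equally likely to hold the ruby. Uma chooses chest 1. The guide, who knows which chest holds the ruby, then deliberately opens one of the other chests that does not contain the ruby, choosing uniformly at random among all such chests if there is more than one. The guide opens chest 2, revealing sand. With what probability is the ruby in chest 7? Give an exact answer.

Apply Bayes' rule, conditioning on where the ruby actually is.
If it is in chest 1 (prior 1/7): the guide has 6 equally likely choices, so probability 1/6; weight (1/7)·(1/6) = 1/42.
If it is in chest 2 (prior 1/7): the guide opened chest 2, so this case is ruled out; weight (1/7)·0 = 0.
If it is in any of chests 3, 4, 5, 6, and 7 (prior 1/7 each): the guide has 5 equally likely choices, so probability 1/5; weight (1/7)·(1/5) = 1/35 each.
The weights sum to 1/6.
So P(the ruby in chest 7 | the guide opened chest 2) = (1/35) / (1/6) = 6/35.

6/35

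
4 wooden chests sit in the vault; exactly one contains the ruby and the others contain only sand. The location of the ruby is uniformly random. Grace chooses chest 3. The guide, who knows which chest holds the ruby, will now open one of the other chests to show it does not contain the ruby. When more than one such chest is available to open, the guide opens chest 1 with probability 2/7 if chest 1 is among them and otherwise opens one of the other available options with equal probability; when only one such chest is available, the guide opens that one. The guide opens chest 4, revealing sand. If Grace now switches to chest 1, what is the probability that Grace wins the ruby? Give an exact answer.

Apply Bayes' rule, conditioning on where the ruby actually is.
If it is in chest 1 (prior 1/4): chest 1 holds the prize so is unavailable; the guide chooses uniformly among the 2 others, probability 1/2; weight (1/4)·(1/2) = 1/8.
If it is in chest 2 (prior 1/4): chest 1 is available but not opened, probability 5/7; weight (1/4)·(5/7) = 5/28.
If it is in chest 3 (prior 1/4): chest 1 is available but not opened; chest 4 gets probability (1 − 2/7)/2 = 5/14; weight (1/4)·(5/14) = 5/56.
If it is in chest 4 (prior 1/4): the guide opened chest 4, so this case is ruled out; weight (1/4)·0 = 0.
The weights sum to 11/28.
So P(the ruby in chest 1 | the guide opened chest 4) = (1/8) / (11/28) = 7/22.

7/22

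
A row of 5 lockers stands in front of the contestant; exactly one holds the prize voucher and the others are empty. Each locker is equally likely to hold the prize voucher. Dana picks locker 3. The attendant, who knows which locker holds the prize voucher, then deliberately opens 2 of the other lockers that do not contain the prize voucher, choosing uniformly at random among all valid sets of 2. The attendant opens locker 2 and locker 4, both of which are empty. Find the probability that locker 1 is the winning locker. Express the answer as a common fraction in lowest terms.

2/5

Condition on the true location of the prize voucher.
If it is in either of lockers 1 and 5 (prior 1/5 each): the attendant has 3 equally likely choices, so probability 1/3; weight (1/5)·(1/3) = 1/15 each.
If it is in either of lockers 2 and 4 (prior 1/5 each): that locker was opened and seen not to hold the prize — ruled out; weight (1/5)·0 = 0 each.
If it is in locker 3 (prior 1/5): the attendant has 6 equally likely choices, so probability 1/6; weight (1/5)·(1/6) = 1/30.
The weights sum to 1/6.
So P(the prize voucher in locker 1 | the attendant opened locker 2 and locker 4) = (1/15) / (1/6) = 2/5.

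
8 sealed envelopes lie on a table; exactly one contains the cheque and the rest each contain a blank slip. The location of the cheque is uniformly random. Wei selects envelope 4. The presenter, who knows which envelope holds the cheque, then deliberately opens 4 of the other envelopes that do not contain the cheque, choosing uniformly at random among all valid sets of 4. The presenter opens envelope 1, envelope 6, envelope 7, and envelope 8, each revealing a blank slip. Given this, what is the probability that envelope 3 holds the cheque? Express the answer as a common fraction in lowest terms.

Condition on the true location of the cheque.
If it is in any of envelopes 1, 6, 7, and 8 (prior 1/8 each): that envelope was opened and seen not to hold the prize — ruled out; weight (1/8)·0 = 0 each.
If it is in any of envelopes 2, 3, and 5 (prior 1/8 each): the presenter has 15 equally likely choices, so probability 1/15; weight (1/8)·(1/15) = 1/120 each.
If it is in envelope 4 (prior 1/8): the presenter has 35 equally likely choices, so probability 1/35; weight (1/8)·(1/35) = 1/280.
The weights sum to 1/35.
So P(the cheque in envelope 3 | the presenter opened envelope 1, envelope 6, envelope 7, and envelope 8) = (1/120) / (1/35) = 7/24.

7/24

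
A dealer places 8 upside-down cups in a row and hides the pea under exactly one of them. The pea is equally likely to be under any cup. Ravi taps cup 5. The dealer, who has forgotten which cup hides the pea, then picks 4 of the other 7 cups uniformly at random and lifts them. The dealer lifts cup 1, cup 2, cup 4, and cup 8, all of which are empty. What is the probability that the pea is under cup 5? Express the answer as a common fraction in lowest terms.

Consider each possible location of the pea in turn.
If it is under any of cups 1, 2, 4, and 8 (prior 1/8 each): that cup was opened and seen not to hold the prize — ruled out; weight (1/8)·0 = 0 each.
If it is under any of cups 3, 5, 6, and 7 (prior 1/8 each): the dealer picks exactly this set with probability 1/35 regardless, and none is the prize; weight (1/8)·(1/35) = 1/280 each.
The weights sum to 1/70.
So P(the pea under cup 5 | the dealer opened cup 1, cup 2, cup 4, and cup 8) = (1/280) / (1/70) = 1/4.

1/4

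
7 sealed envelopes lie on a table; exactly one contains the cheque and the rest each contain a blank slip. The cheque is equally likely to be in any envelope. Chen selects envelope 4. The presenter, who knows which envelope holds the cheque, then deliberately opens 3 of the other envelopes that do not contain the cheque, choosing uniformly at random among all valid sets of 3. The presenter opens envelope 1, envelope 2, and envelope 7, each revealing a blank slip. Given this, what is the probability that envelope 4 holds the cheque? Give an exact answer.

Apply Bayes' rule, conditioning on where the cheque actually is.
If it is in any of envelopes 1, 2, and 7 (prior 1/7 each): that envelope was opened and seen not to hold the prize — ruled out; weight (1/7)·0 = 0 each.
If it is in any of envelopes 3, 5, and 6 (prior 1/7 each): the presenter has 10 equally likely choices, so probability 1/10; weight (1/7)·(1/10) = 1/70 each.
If it is in envelope 4 (prior 1/7): the presenter has 20 equally likely choices, so probability 1/20; weight (1/7)·(1/20) = 1/140.
The weights sum to 1/20.
So P(the cheque in envelope 4 | the presenter opened envelope 1, envelope 2, and envelope 7) = (1/140) / (1/20) = 1/7.

1/7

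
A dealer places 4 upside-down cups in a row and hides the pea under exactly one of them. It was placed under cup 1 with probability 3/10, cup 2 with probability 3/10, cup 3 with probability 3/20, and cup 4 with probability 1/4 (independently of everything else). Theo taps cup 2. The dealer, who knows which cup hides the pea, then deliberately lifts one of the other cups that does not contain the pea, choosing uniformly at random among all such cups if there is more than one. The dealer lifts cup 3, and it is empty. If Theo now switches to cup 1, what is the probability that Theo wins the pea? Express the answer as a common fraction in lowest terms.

Apply Bayes' rule, conditioning on where the pea actually is.
If it is under cup 1 (prior 3/10): the dealer has 2 equally likely choices, so probability 1/2; weight (3/10)·(1/2) = 3/20.
If it is under cup 2 (prior 3/10): the dealer has 3 equally likely choices, so probability 1/3; weight (3/10)·(1/3) = 1/10.
If it is under cup 3 (prior 3/20): the dealer opened cup 3, so this case is ruled out; weight (3/20)·0 = 0.
If it is under cup 4 (prior 1/4): the dealer has 2 equally likely choices, so probability 1/2; weight (1/4)·(1/2) = 1/8.
The weights sum to 3/8.
So P(the pea under cup 1 | the dealer opened cup 3) = (3/20) / (3/8) = 2/5.

2/5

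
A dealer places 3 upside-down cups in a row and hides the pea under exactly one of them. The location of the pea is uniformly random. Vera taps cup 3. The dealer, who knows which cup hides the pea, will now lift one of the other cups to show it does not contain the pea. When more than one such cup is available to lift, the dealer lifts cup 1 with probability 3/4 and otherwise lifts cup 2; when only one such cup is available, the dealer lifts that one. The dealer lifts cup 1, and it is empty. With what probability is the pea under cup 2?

4/7

Condition on the true location of the pea.
If it is under cup 1 (prior 1/3): the dealer opened cup 1, so this case is ruled out; weight (1/3)·0 = 0.
If it is under cup 2 (prior 1/3): only cup 1 is available, probability 1; weight (1/3)·1 = 1/3.
If it is under cup 3 (prior 1/3): cup 1 is available, opened with probability 3/4; weight (1/3)·(3/4) = 1/4.
The weights sum to 7/12.
So P(the pea under cup 2 | the dealer opened cup 1) = (1/3) / (7/12) = 4/7.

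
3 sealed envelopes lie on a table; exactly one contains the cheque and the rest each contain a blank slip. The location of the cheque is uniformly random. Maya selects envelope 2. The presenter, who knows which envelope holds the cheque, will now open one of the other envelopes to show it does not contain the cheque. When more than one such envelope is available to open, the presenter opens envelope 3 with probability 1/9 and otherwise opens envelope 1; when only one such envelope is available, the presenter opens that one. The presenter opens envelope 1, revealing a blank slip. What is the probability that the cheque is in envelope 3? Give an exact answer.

Apply Bayes' rule, conditioning on where the cheque actually is.
If it is in envelope 1 (prior 1/3): the presenter opened envelope 1, so this case is ruled out; weight (1/3)·0 = 0.
If it is in envelope 2 (prior 1/3): envelope 3 is available but not opened, probability 8/9; weight (1/3)·(8/9) = 8/27.
If it is in envelope 3 (prior 1/3): only envelope 1 is available, probability 1; weight (1/3)·1 = 1/3.
The weights sum to 17/27.
So P(the cheque in envelope 3 | the presenter opened envelope 1) = (1/3) / (17/27) = 9/17.

9/17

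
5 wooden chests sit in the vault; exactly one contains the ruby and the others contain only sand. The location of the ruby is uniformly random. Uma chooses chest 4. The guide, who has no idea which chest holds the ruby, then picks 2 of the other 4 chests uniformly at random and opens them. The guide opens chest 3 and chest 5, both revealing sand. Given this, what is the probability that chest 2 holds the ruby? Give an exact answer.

1/3

Apply Bayes' rule, conditioning on where the ruby actually is.
If it is in any of chests 1, 2, and 4 (prior 1/5 each): the guide picks exactly this set with probability 1/6 regardless, and none is the prize; weight (1/5)·(1/6) = 1/30 each.
If it is in either of chests 3 and 5 (prior 1/5 each): that chest was opened and seen not to hold the prize — ruled out; weight (1/5)·0 = 0 each.
The weights sum to 1/10.
So P(the ruby in chest 2 | the guide opened chest 3 and chest 5) = (1/30) / (1/10) = 1/3.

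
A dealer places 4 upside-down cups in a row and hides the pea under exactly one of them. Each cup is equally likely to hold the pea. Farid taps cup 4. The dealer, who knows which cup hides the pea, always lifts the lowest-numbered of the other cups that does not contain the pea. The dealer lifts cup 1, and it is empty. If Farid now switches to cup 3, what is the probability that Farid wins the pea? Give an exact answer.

Apply Bayes' rule, conditioning on where the pea actually is.
If it is under cup 1 (prior 1/4): the dealer opened cup 1, so this case is ruled out; weight (1/4)·0 = 0.
If it is under any of cups 2, 3, and 4 (prior 1/4 each): cup 1 is the lowest-numbered option available, probability 1; weight (1/4)·1 = 1/4 each.
The weights sum to 3/4.
So P(the pea under cup 3 | the dealer opened cup 1) = (1/4) / (3/4) = 1/3.

1/3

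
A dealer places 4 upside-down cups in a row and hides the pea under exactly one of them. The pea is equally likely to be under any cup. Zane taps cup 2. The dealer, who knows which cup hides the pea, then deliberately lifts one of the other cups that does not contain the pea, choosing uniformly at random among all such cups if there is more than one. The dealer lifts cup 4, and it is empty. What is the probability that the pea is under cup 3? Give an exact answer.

3/8

Apply Bayes' rule, conditioning on where the pea actually is.
If it is under either of cups 1 and 3 (prior 1/4 each): the dealer has 2 equally likely choices, so probability 1/2; weight (1/4)·(1/2) = 1/8 each.
If it is under cup 2 (prior 1/4): the dealer has 3 equally likely choices, so probability 1/3; weight (1/4)·(1/3) = 1/12.
If it is under cup 4 (prior 1/4): the dealer opened cup 4, so this case is ruled out; weight (1/4)·0 = 0.
The weights sum to 1/3.
So P(the pea under cup 3 | the dealer opened cup 4) = (1/8) / (1/3) = 3/8.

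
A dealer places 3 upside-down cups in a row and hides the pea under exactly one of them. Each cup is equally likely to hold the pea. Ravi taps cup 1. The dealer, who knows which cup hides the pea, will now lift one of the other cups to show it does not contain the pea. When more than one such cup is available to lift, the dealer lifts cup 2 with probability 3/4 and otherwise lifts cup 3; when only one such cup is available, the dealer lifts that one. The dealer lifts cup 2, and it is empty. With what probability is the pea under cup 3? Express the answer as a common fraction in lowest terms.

Apply Bayes' rule, conditioning on where the pea actually is.
If it is under cup 1 (prior 1/3): cup 2 is available, opened with probability 3/4; weight (1/3)·(3/4) = 1/4.
If it is under cup 2 (prior 1/3): the dealer opened cup 2, so this case is ruled out; weight (1/3)·0 = 0.
If it is under cup 3 (prior 1/3): only cup 2 is available, probability 1; weight (1/3)·1 = 1/3.
The weights sum to 7/12.
So P(the pea under cup 3 | the dealer opened cup 2) = (1/3) / (7/12) = 4/7.

4/7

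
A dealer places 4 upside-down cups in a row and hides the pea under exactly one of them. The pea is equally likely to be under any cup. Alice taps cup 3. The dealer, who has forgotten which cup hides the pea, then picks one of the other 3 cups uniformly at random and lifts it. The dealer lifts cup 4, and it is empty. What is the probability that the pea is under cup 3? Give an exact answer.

Apply Bayes' rule, conditioning on where the pea actually is.
If it is under any of cups 1, 2, and 3 (prior 1/4 each): the dealer picks cup 4 with probability 1/3 regardless, and it is not the prize; weight (1/4)·(1/3) = 1/12 each.
If it is under cup 4 (prior 1/4): the dealer opened cup 4, so this case is ruled out; weight (1/4)·0 = 0.
The weights sum to 1/4.
So P(the pea under cup 3 | the dealer opened cup 4) = (1/12) / (1/4) = 1/3.

1/3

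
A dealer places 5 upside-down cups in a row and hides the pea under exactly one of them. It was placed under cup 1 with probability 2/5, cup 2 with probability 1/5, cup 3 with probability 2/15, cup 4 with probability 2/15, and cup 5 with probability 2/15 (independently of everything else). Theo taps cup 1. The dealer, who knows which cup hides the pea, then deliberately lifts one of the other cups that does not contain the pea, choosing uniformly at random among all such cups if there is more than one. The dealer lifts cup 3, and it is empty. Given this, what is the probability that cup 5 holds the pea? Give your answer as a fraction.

Apply Bayes' rule, conditioning on where the pea actually is.
If it is under cup 1 (prior 2/5): the dealer has 4 equally likely choices, so probability 1/4; weight (2/5)·(1/4) = 1/10.
If it is under cup 2 (prior 1/5): the dealer has 3 equally likely choices, so probability 1/3; weight (1/5)·(1/3) = 1/15.
If it is under cup 3 (prior 2/15): the dealer opened cup 3, so this case is ruled out; weight (2/15)·0 = 0.
If it is under either of cups 4 and 5 (prior 2/15 each): the dealer has 3 equally likely choices, so probability 1/3; weight (2/15)·(1/3) = 2/45 each.
The weights sum to 23/90.
So P(the pea under cup 5 | the dealer opened cup 3) = (2/45) / (23/90) = 4/23.

4/23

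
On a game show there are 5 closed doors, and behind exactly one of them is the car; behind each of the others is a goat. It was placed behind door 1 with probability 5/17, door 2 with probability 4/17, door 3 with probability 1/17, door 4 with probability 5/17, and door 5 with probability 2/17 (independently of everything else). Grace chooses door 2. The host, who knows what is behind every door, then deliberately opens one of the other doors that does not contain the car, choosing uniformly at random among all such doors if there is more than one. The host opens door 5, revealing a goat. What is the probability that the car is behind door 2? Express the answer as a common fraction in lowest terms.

3/14

Consider each possible location of the car in turn.
If it is behind either of doors 1 and 4 (prior 5/17 each): the host has 3 equally likely choices, so probability 1/3; weight (5/17)·(1/3) = 5/51 each.
If it is behind door 2 (prior 4/17): the host has 4 equally likely choices, so probability 1/4; weight (4/17)·(1/4) = 1/17.
If it is behind door 3 (prior 1/17): the host has 3 equally likely choices, so probability 1/3; weight (1/17)·(1/3) = 1/51.
If it is behind door 5 (prior 2/17): the host opened door 5, so this case is ruled out; weight (2/17)·0 = 0.
The weights sum to 14/51.
So P(the car behind door 2 | the host opened door 5) = (1/17) / (14/51) = 3/14.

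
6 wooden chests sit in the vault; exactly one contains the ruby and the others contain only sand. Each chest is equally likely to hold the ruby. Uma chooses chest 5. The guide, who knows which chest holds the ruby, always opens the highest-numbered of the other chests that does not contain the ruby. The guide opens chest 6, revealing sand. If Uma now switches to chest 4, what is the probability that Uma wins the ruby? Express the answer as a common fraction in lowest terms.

1/5

Condition on the true location of the ruby.
If it is in any of chests 1, 2, 3, 4, and 5 (prior 1/6 each): chest 6 is the highest-numbered option available, probability 1; weight (1/6)·1 = 1/6 each.
If it is in chest 6 (prior 1/6): the guide opened chest 6, so this case is ruled out; weight (1/6)·0 = 0.
The weights sum to 5/6.
So P(the ruby in chest 4 | the guide opened chest 6) = (1/6) / (5/6) = 1/5.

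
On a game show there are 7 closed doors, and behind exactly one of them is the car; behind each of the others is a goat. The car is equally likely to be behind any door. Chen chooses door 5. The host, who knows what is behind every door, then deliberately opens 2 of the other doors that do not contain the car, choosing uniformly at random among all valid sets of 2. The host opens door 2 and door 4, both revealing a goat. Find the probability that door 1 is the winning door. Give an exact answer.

Condition on the true location of the car.
If it is behind any of doors 1, 3, 6, and 7 (prior 1/7 each): the host has 10 equally likely choices, so probability 1/10; weight (1/7)·(1/10) = 1/70 each.
If it is behind either of doors 2 and 4 (prior 1/7 each): that door was opened and seen not to hold the prize — ruled out; weight (1/7)·0 = 0 each.
If it is behind door 5 (prior 1/7): the host has 15 equally likely choices, so probability 1/15; weight (1/7)·(1/15) = 1/105.
The weights sum to 1/15.
So P(the car behind door 1 | the host opened door 2 and door 4) = (1/70) / (1/15) = 3/14.

3/14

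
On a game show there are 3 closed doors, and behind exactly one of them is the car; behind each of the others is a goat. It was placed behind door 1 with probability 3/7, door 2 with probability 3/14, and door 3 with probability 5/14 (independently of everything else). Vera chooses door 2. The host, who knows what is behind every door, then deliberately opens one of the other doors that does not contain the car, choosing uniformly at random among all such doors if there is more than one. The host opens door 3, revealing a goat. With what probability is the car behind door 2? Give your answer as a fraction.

1/5

Consider each possible location of the car in turn.
If it is behind door 1 (prior 3/7): the host has no choice, probability 1; weight (3/7)·1 = 3/7.
If it is behind door 2 (prior 3/14): the host has 2 equally likely choices, so probability 1/2; weight (3/14)·(1/2) = 3/28.
If it is behind door 3 (prior 5/14): the host opened door 3, so this case is ruled out; weight (5/14)·0 = 0.
The weights sum to 15/28.
So P(the car behind door 2 | the host opened door 3) = (3/28) / (15/28) = 1/5.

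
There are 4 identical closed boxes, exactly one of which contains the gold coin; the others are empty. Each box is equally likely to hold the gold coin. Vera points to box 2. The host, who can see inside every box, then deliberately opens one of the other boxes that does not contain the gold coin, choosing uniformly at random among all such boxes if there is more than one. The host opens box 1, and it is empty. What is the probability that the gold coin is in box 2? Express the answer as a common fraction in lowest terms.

Apply Bayes' rule, conditioning on where the gold coin actually is.
If it is in box 1 (prior 1/4): the host opened box 1, so this case is ruled out; weight (1/4)·0 = 0.
If it is in box 2 (prior 1/4): the host has 3 equally likely choices, so probability 1/3; weight (1/4)·(1/3) = 1/12.
If it is in either of boxes 3 and 4 (prior 1/4 each): the host has 2 equally likely choices, so probability 1/2; weight (1/4)·(1/2) = 1/8 each.
The weights sum to 1/3.
So P(the gold coin in box 2 | the host opened box 1) = (1/12) / (1/3) = 1/4.

1/4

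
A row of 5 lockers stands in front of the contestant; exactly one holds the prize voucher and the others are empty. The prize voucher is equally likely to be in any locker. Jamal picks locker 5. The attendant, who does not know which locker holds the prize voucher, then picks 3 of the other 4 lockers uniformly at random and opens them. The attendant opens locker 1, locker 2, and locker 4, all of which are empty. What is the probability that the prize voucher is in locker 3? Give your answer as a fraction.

1/2

Condition on the true location of the prize voucher.
If it is in any of lockers 1, 2, and 4 (prior 1/5 each): that locker was opened and seen not to hold the prize — ruled out; weight (1/5)·0 = 0 each.
If it is in either of lockers 3 and 5 (prior 1/5 each): the attendant picks exactly this set with probability 1/4 regardless, and none is the prize; weight (1/5)·(1/4) = 1/20 each.
The weights sum to 1/10.
So P(the prize voucher in locker 3 | the attendant opened locker 1, locker 2, and locker 4) = (1/20) / (1/10) = 1/2.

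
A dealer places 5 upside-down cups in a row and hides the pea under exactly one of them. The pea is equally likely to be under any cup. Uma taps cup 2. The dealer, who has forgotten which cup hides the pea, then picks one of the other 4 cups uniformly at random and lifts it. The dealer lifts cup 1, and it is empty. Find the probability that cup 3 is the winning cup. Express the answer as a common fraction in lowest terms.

Apply Bayes' rule, conditioning on where the pea actually is.
If it is under cup 1 (prior 1/5): the dealer opened cup 1, so this case is ruled out; weight (1/5)·0 = 0.
If it is under any of cups 2, 3, 4, and 5 (prior 1/5 each): the dealer picks cup 1 with probability 1/4 regardless, and it is not the prize; weight (1/5)·(1/4) = 1/20 each.
The weights sum to 1/5.
So P(the pea under cup 3 | the dealer opened cup 1) = (1/20) / (1/5) = 1/4.

1/4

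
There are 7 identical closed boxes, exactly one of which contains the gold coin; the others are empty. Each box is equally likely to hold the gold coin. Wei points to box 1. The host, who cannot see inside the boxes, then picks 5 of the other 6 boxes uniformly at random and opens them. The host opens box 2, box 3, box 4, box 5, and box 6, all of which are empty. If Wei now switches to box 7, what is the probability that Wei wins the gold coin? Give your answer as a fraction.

1/2

Condition on the true location of the gold coin.
If it is in either of boxes 1 and 7 (prior 1/7 each): the host picks exactly this set with probability 1/6 regardless, and none is the prize; weight (1/7)·(1/6) = 1/42 each.
If it is in any of boxes 2, 3, 4, 5, and 6 (prior 1/7 each): that box was opened and seen not to hold the prize — ruled out; weight (1/7)·0 = 0 each.
The weights sum to 1/21.
So P(the gold coin in box 7 | the host opened box 2, box 3, box 4, box 5, and box 6) = (1/42) / (1/21) = 1/2.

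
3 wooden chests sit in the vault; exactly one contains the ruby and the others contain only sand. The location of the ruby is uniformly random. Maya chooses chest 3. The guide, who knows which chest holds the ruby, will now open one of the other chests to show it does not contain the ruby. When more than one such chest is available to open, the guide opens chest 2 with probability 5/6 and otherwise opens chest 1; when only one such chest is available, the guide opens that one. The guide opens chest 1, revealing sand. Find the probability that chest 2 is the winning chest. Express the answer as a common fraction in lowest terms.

Apply Bayes' rule, conditioning on where the ruby actually is.
If it is in chest 1 (prior 1/3): the guide opened chest 1, so this case is ruled out; weight (1/3)·0 = 0.
If it is in chest 2 (prior 1/3): only chest 1 is available, probability 1; weight (1/3)·1 = 1/3.
If it is in chest 3 (prior 1/3): chest 2 is available but not opened, probability 1/6; weight (1/3)·(1/6) = 1/18.
The weights sum to 7/18.
So P(the ruby in chest 2 | the guide opened chest 1) = (1/3) / (7/18) = 6/7.

6/7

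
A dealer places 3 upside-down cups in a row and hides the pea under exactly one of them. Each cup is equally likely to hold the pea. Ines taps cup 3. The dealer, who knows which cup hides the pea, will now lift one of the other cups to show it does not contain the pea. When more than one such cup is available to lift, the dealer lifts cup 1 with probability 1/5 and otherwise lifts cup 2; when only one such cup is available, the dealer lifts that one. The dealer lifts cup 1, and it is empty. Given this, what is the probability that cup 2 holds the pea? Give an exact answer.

5/6

Condition on the true location of the pea.
If it is under cup 1 (prior 1/3): the dealer opened cup 1, so this case is ruled out; weight (1/3)·0 = 0.
If it is under cup 2 (prior 1/3): only cup 1 is available, probability 1; weight (1/3)·1 = 1/3.
If it is under cup 3 (prior 1/3): cup 1 is available, opened with probability 1/5; weight (1/3)·(1/5) = 1/15.
The weights sum to 2/5.
So P(the pea under cup 2 | the dealer opened cup 1) = (1/3) / (2/5) = 5/6.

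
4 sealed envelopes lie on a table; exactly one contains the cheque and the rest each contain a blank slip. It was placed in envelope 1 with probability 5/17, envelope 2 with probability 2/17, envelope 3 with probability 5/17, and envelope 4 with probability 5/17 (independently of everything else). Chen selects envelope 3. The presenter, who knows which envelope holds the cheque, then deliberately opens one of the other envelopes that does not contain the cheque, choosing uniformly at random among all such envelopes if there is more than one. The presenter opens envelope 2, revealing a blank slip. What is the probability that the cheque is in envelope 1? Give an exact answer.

Condition on the true location of the cheque.
If it is in either of envelopes 1 and 4 (prior 5/17 each): the presenter has 2 equally likely choices, so probability 1/2; weight (5/17)·(1/2) = 5/34 each.
If it is in envelope 2 (prior 2/17): the presenter opened envelope 2, so this case is ruled out; weight (2/17)·0 = 0.
If it is in envelope 3 (prior 5/17): the presenter has 3 equally likely choices, so probability 1/3; weight (5/17)·(1/3) = 5/51.
The weights sum to 20/51.
So P(the cheque in envelope 1 | the presenter opened envelope 2) = (5/34) / (20/51) = 3/8.

3/8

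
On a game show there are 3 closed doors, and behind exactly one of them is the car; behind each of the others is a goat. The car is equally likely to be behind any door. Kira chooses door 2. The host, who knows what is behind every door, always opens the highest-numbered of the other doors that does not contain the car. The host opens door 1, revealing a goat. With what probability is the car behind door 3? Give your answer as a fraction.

Consider each possible location of the car in turn.
If it is behind door 1 (prior 1/3): the host opened door 1, so this case is ruled out; weight (1/3)·0 = 0.
If it is behind door 2 (prior 1/3): the host would have opened door 3 instead, probability 0; weight (1/3)·0 = 0.
If it is behind door 3 (prior 1/3): door 1 is the highest-numbered option available, probability 1; weight (1/3)·1 = 1/3.
The weights sum to 1/3.
So P(the car behind door 3 | the host opened door 1) = (1/3) / (1/3) = 1.

1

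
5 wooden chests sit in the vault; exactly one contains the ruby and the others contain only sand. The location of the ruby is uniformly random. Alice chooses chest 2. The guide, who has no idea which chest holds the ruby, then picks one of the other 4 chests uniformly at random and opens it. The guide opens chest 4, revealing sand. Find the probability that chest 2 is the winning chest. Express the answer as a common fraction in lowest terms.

1/4

Consider each possible location of the ruby in turn.
If it is in any of chests 1, 2, 3, and 5 (prior 1/5 each): the guide picks chest 4 with probability 1/4 regardless, and it is not the prize; weight (1/5)·(1/4) = 1/20 each.
If it is in chest 4 (prior 1/5): the guide opened chest 4, so this case is ruled out; weight (1/5)·0 = 0.
The weights sum to 1/5.
So P(the ruby in chest 2 | the guide opened chest 4) = (1/20) / (1/5) = 1/4.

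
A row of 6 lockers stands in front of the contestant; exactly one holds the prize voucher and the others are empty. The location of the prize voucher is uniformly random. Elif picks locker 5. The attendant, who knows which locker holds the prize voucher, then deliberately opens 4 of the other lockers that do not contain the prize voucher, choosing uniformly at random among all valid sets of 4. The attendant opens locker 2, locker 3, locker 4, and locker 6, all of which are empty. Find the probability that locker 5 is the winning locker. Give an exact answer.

Consider each possible location of the prize voucher in turn.
If it is in locker 1 (prior 1/6): the attendant has no choice, probability 1; weight (1/6)·1 = 1/6.
If it is in any of lockers 2, 3, 4, and 6 (prior 1/6 each): that locker was opened and seen not to hold the prize — ruled out; weight (1/6)·0 = 0 each.
If it is in locker 5 (prior 1/6): the attendant has 5 equally likely choices, so probability 1/5; weight (1/6)·(1/5) = 1/30.
The weights sum to 1/5.
So P(the prize voucher in locker 5 | the attendant opened locker 2, locker 3, locker 4, and locker 6) = (1/30) / (1/5) = 1/6.

1/6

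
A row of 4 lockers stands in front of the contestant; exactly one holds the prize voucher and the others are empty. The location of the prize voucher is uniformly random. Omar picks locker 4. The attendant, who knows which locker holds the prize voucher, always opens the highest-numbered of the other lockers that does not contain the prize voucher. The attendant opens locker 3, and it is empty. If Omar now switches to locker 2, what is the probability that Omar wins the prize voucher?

1/3

Consider each possible location of the prize voucher in turn.
If it is in any of lockers 1, 2, and 4 (prior 1/4 each): locker 3 is the highest-numbered option available, probability 1; weight (1/4)·1 = 1/4 each.
If it is in locker 3 (prior 1/4): the attendant opened locker 3, so this case is ruled out; weight (1/4)·0 = 0.
The weights sum to 3/4.
So P(the prize voucher in locker 2 | the attendant opened locker 3) = (1/4) / (3/4) = 1/3.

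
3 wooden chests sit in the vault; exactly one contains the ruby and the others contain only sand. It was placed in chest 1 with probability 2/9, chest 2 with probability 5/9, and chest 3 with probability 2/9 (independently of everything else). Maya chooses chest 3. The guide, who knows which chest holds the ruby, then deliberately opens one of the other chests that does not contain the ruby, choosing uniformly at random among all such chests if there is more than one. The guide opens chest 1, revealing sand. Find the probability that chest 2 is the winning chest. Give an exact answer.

5/6

Apply Bayes' rule, conditioning on where the ruby actually is.
If it is in chest 1 (prior 2/9): the guide opened chest 1, so this case is ruled out; weight (2/9)·0 = 0.
If it is in chest 2 (prior 5/9): the guide has no choice, probability 1; weight (5/9)·1 = 5/9.
If it is in chest 3 (prior 2/9): the guide has 2 equally likely choices, so probability 1/2; weight (2/9)·(1/2) = 1/9.
The weights sum to 2/3.
So P(the ruby in chest 2 | the guide opened chest 1) = (5/9) / (2/3) = 5/6.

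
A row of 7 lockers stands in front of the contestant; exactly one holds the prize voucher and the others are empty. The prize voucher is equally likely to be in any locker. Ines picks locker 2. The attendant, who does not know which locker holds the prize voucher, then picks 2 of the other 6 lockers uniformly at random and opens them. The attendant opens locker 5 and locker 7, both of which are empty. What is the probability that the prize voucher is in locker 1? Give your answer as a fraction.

Condition on the true location of the prize voucher.
If it is in any of lockers 1, 2, 3, 4, and 6 (prior 1/7 each): the attendant picks exactly this set with probability 1/15 regardless, and none is the prize; weight (1/7)·(1/15) = 1/105 each.
If it is in either of lockers 5 and 7 (prior 1/7 each): that locker was opened and seen not to hold the prize — ruled out; weight (1/7)·0 = 0 each.
The weights sum to 1/21.
So P(the prize voucher in locker 1 | the attendant opened locker 5 and locker 7) = (1/105) / (1/21) = 1/5.

1/5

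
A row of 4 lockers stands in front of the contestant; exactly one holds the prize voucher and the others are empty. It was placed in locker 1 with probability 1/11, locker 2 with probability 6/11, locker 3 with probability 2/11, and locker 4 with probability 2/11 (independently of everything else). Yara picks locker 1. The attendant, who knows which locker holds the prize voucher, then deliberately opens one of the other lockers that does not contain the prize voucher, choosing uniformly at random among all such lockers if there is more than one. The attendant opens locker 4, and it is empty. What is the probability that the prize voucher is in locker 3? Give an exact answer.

Consider each possible location of the prize voucher in turn.
If it is in locker 1 (prior 1/11): the attendant has 3 equally likely choices, so probability 1/3; weight (1/11)·(1/3) = 1/33.
If it is in locker 2 (prior 6/11): the attendant has 2 equally likely choices, so probability 1/2; weight (6/11)·(1/2) = 3/11.
If it is in locker 3 (prior 2/11): the attendant has 2 equally likely choices, so probability 1/2; weight (2/11)·(1/2) = 1/11.
If it is in locker 4 (prior 2/11): the attendant opened locker 4, so this case is ruled out; weight (2/11)·0 = 0.
The weights sum to 13/33.
So P(the prize voucher in locker 3 | the attendant opened locker 4) = (1/11) / (13/33) = 3/13.

3/13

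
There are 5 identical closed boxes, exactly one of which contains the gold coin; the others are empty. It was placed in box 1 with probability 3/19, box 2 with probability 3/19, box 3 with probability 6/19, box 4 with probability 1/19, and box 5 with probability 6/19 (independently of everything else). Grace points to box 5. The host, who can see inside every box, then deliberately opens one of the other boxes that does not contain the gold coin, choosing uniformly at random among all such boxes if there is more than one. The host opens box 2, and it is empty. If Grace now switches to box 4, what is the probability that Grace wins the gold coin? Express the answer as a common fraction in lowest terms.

Consider each possible location of the gold coin in turn.
If it is in box 1 (prior 3/19): the host has 3 equally likely choices, so probability 1/3; weight (3/19)·(1/3) = 1/19.
If it is in box 2 (prior 3/19): the host opened box 2, so this case is ruled out; weight (3/19)·0 = 0.
If it is in box 3 (prior 6/19): the host has 3 equally likely choices, so probability 1/3; weight (6/19)·(1/3) = 2/19.
If it is in box 4 (prior 1/19): the host has 3 equally likely choices, so probability 1/3; weight (1/19)·(1/3) = 1/57.
If it is in box 5 (prior 6/19): the host has 4 equally likely choices, so probability 1/4; weight (6/19)·(1/4) = 3/38.
The weights sum to 29/114.
So P(the gold coin in box 4 | the host opened box 2) = (1/57) / (29/114) = 2/29.

2/29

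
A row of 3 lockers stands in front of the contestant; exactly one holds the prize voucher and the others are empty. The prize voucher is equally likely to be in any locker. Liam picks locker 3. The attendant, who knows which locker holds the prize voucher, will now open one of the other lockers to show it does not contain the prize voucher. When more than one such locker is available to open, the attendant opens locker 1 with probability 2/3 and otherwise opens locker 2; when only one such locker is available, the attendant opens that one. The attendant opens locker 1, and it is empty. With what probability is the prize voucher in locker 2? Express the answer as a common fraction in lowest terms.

Condition on the true location of the prize voucher.
If it is in locker 1 (prior 1/3): the attendant opened locker 1, so this case is ruled out; weight (1/3)·0 = 0.
If it is in locker 2 (prior 1/3): only locker 1 is available, probability 1; weight (1/3)·1 = 1/3.
If it is in locker 3 (prior 1/3): locker 1 is available, opened with probability 2/3; weight (1/3)·(2/3) = 2/9.
The weights sum to 5/9.
So P(the prize voucher in locker 2 | the attendant opened locker 1) = (1/3) / (5/9) = 3/5.

3/5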